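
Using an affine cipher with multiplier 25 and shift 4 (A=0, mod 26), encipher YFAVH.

Y(24): 25·24+4=604≡6 → G
F(5): 25·5+4=129≡25 → Z
A(0): 25·0+4=4 → E
V(21): 25·21+4=529≡9 → J
H(7): 25·7+4=179≡23 → X

GZEJX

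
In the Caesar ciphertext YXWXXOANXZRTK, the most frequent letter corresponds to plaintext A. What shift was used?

The most frequent ciphertext letter is X (appears 4 times).
X is position 23; A is position 0.
Shift = 23.

23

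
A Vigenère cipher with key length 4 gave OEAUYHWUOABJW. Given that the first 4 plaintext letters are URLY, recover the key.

UNPW

Subtract each crib letter from the matching ciphertext letter (mod 26):
O(14)−U(20)=-6≡20 → U
E(4)−R(17)=-13≡13 → N
A(0)−L(11)=-11≡15 → P
U(20)−Y(24)=-4≡22 → W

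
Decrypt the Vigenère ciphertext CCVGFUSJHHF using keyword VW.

HGAKKYXNMLK

Repeat the key across the ciphertext: VWVWVWVWVWV
C(2)−V(21): -19≡7 → H
C(2)−W(22): -20≡6 → G
V(21)−V(21): 0 → A
G(6)−W(22): -16≡10 → K
F(5)−V(21): -16≡10 → K
U(20)−W(22): -2≡24 → Y
S(18)−V(21): -3≡23 → X
J(9)−W(22): -13≡13 → N
H(7)−V(21): -14≡12 → M
H(7)−W(22): -15≡11 → L
F(5)−V(21): -16≡10 → K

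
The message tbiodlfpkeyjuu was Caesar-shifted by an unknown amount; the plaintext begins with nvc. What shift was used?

From the crib: t(19)−n(13)=6, so the shift is 6.

6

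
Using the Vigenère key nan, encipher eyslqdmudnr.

ryfyqqzuqar

Repeat the key across the message: nannannanna
e(4)+n(13): 17 → r
y(24)+a(0): 24 → y
s(18)+n(13): 31≡5 → f
l(11)+n(13): 24 → y
q(16)+a(0): 16 → q
d(3)+n(13): 16 → q
m(12)+n(13): 25 → z
u(20)+a(0): 20 → u
d(3)+n(13): 16 → q
n(13)+n(13): 26≡0 → a
r(17)+a(0): 17 → r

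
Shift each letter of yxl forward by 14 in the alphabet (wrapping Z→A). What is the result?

y(24): 24+14=38≡12 → m
x(23): 23+14=37≡11 → l
l(11): 11+14=25 → z

mlz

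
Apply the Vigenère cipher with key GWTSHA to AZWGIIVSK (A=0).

GVPYPIBOD

Repeat the key across the message: GWTSHAGWT
A(0)+G(6): 6 → G
Z(25)+W(22): 47≡21 → V
W(22)+T(19): 41≡15 → P
G(6)+S(18): 24 → Y
I(8)+H(7): 15 → P
I(8)+A(0): 8 → I
V(21)+G(6): 27≡1 → B
S(18)+W(22): 40≡14 → O
K(10)+T(19): 29≡3 → D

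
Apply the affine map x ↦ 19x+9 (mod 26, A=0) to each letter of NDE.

N(13): 19·13+9=256≡22 → W
D(3): 19·3+9=66≡14 → O
E(4): 19·4+9=85≡7 → H

WOH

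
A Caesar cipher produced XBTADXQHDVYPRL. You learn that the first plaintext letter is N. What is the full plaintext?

NRJQTNGXTLOFHB

From the crib: X(23)−N(13)=10, so the shift is 10.
Subtract 10 from each ciphertext letter:
X(23): 23−10=13 → N
B(1): 1−10=-9≡17 → R
T(19): 19−10=9 → J
A(0): 0−10=-10≡16 → Q
D(3): 3−10=-7≡19 → T
X(23): 23−10=13 → N
Q(16): 16−10=6 → G
H(7): 7−10=-3≡23 → X
D(3): 3−10=-7≡19 → T
V(21): 21−10=11 → L
Y(24): 24−10=14 → O
P(15): 15−10=5 → F
R(17): 17−10=7 → H
L(11): 11−10=1 → B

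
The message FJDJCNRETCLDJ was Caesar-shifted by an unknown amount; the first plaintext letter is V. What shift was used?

From the crib: F(5)−V(21)=-16≡10, so the shift is 10.

10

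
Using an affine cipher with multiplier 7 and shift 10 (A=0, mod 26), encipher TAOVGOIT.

NKEBAEON

T(19): 7·19+10=143≡13 → N
A(0): 7·0+10=10 → K
O(14): 7·14+10=108≡4 → E
V(21): 7·21+10=157≡1 → B
G(6): 7·6+10=52≡0 → A
O(14): 7·14+10=108≡4 → E
I(8): 7·8+10=66≡14 → O
T(19): 7·19+10=143≡13 → N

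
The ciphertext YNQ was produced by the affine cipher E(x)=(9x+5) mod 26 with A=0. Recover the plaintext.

FYH

The inverse of 9 mod 26 is 3, since 9·3=27≡1. Apply D(y)=3·(y−5) mod 26:
Y(24): 3·(24−5)=57≡5 → F
N(13): 3·(13−5)=24 → Y
Q(16): 3·(16−5)=33≡7 → H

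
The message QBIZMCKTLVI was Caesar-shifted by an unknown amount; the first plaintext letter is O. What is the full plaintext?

From the crib: Q(16)−O(14)=2, so the shift is 2.
Subtract 2 from each ciphertext letter:
Q(16): 16−2=14 → O
B(1): 1−2=-1≡25 → Z
I(8): 8−2=6 → G
Z(25): 25−2=23 → X
M(12): 12−2=10 → K
C(2): 2−2=0 → A
K(10): 10−2=8 → I
T(19): 19−2=17 → R
L(11): 11−2=9 → J
V(21): 21−2=19 → T
I(8): 8−2=6 → G

OZGXKAIRJTG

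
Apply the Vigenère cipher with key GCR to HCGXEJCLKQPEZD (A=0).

NEXDGAINBWRVFF

Repeat the key across the message: GCRGCRGCRGCRGC
H(7)+G(6): 13 → N
C(2)+C(2): 4 → E
G(6)+R(17): 23 → X
X(23)+G(6): 29≡3 → D
E(4)+C(2): 6 → G
J(9)+R(17): 26≡0 → A
C(2)+G(6): 8 → I
L(11)+C(2): 13 → N
K(10)+R(17): 27≡1 → B
Q(16)+G(6): 22 → W
P(15)+C(2): 17 → R
E(4)+R(17): 21 → V
Z(25)+G(6): 31≡5 → F
D(3)+C(2): 5 → F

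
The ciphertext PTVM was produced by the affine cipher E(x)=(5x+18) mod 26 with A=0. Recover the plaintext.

The inverse of 5 mod 26 is 21, since 5·21=105≡1. Apply D(y)=21·(y−18) mod 26:
P(15): 21·(15−18)=-63≡15 → P
T(19): 21·(19−18)=21 → V
V(21): 21·(21−18)=63≡11 → L
M(12): 21·(12−18)=-126≡4 → E

PVLE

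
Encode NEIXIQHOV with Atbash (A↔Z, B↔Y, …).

MVRCRJSLE

N(13) → M(12)
E(4) → V(21)
I(8) → R(17)
X(23) → C(2)
I(8) → R(17)
Q(16) → J(9)
H(7) → S(18)
O(14) → L(11)
V(21) → E(4)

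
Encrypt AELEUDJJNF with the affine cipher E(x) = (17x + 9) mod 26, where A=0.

JZOZLIGGWQ

A(0): 17·0+9=9 → J
E(4): 17·4+9=77≡25 → Z
L(11): 17·11+9=196≡14 → O
E(4): 17·4+9=77≡25 → Z
U(20): 17·20+9=349≡11 → L
D(3): 17·3+9=60≡8 → I
J(9): 17·9+9=162≡6 → G
J(9): 17·9+9=162≡6 → G
N(13): 17·13+9=230≡22 → W
F(5): 17·5+9=94≡16 → Q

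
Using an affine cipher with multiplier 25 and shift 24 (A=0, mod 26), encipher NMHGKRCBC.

LMRSOHWXW

N(13): 25·13+24=349≡11 → L
M(12): 25·12+24=324≡12 → M
H(7): 25·7+24=199≡17 → R
G(6): 25·6+24=174≡18 → S
K(10): 25·10+24=274≡14 → O
R(17): 25·17+24=449≡7 → H
C(2): 25·2+24=74≡22 → W
B(1): 25·1+24=49≡23 → X
C(2): 25·2+24=74≡22 → W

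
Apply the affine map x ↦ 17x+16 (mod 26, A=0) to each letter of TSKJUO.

BKENSU

T(19): 17·19+16=339≡1 → B
S(18): 17·18+16=322≡10 → K
K(10): 17·10+16=186≡4 → E
J(9): 17·9+16=169≡13 → N
U(20): 17·20+16=356≡18 → S
O(14): 17·14+16=254≡20 → U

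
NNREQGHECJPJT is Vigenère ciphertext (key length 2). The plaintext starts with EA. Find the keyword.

Subtract each crib letter from the matching ciphertext letter (mod 26):
N(13)−E(4)=9 → J
N(13)−A(0)=13 → N

JN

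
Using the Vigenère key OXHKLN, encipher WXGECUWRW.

KUNONHKOD

Repeat the key across the message: OXHKLNOXH
W(22)+O(14): 36≡10 → K
X(23)+X(23): 46≡20 → U
G(6)+H(7): 13 → N
E(4)+K(10): 14 → O
C(2)+L(11): 13 → N
U(20)+N(13): 33≡7 → H
W(22)+O(14): 36≡10 → K
R(17)+X(23): 40≡14 → O
W(22)+H(7): 29≡3 → D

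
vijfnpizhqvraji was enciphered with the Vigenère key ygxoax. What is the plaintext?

xcmrnsktkcvucdl

Repeat the key across the ciphertext: ygxoaxygxoaxygx
v(21)−y(24): -3≡23 → x
i(8)−g(6): 2 → c
j(9)−x(23): -14≡12 → m
f(5)−o(14): -9≡17 → r
n(13)−a(0): 13 → n
p(15)−x(23): -8≡18 → s
i(8)−y(24): -16≡10 → k
z(25)−g(6): 19 → t
h(7)−x(23): -16≡10 → k
q(16)−o(14): 2 → c
v(21)−a(0): 21 → v
r(17)−x(23): -6≡20 → u
a(0)−y(24): -24≡2 → c
j(9)−g(6): 3 → d
i(8)−x(23): -15≡11 → l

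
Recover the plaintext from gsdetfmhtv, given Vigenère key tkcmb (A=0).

nibssmcfhu

Repeat the key across the ciphertext: tkcmbtkcmb
g(6)−t(19): -13≡13 → n
s(18)−k(10): 8 → i
d(3)−c(2): 1 → b
e(4)−m(12): -8≡18 → s
t(19)−b(1): 18 → s
f(5)−t(19): -14≡12 → m
m(12)−k(10): 2 → c
h(7)−c(2): 5 → f
t(19)−m(12): 7 → h
v(21)−b(1): 20 → u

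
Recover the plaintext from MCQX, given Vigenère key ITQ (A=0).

EJAP

Repeat the key across the ciphertext: ITQI
M(12)−I(8): 4 → E
C(2)−T(19): -17≡9 → J
Q(16)−Q(16): 0 → A
X(23)−I(8): 15 → P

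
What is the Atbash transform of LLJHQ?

L(11) → O(14)
L(11) → O(14)
J(9) → Q(16)
H(7) → S(18)
Q(16) → J(9)

OOQSJ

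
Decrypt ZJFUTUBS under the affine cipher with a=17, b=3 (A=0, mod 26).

The inverse of 17 mod 26 is 23, since 17·23=391≡1. Apply D(y)=23·(y−3) mod 26:
Z(25): 23·(25−3)=506≡12 → M
J(9): 23·(9−3)=138≡8 → I
F(5): 23·(5−3)=46≡20 → U
U(20): 23·(20−3)=391≡1 → B
T(19): 23·(19−3)=368≡4 → E
U(20): 23·(20−3)=391≡1 → B
B(1): 23·(1−3)=-46≡6 → G
S(18): 23·(18−3)=345≡7 → H

MIUBEBGH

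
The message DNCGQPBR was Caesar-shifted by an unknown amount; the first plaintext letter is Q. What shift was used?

13

From the crib: D(3)−Q(16)=-13≡13, so the shift is 13.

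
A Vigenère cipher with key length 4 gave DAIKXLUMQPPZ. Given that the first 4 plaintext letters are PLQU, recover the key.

Subtract each crib letter from the matching ciphertext letter (mod 26):
D(3)−P(15)=-12≡14 → O
A(0)−L(11)=-11≡15 → P
I(8)−Q(16)=-8≡18 → S
K(10)−U(20)=-10≡16 → Q

OPSQ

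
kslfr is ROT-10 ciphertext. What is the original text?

k(10): 10−10=0 → a
s(18): 18−10=8 → i
l(11): 11−10=1 → b
f(5): 5−10=-5≡21 → v
r(17): 17−10=7 → h

aibvh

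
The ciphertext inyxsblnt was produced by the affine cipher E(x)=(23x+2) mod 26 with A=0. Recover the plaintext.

yfktmjxfd

The inverse of 23 mod 26 is 17, since 23·17=391≡1. Apply D(y)=17·(y−2) mod 26:
i(8): 17·(8−2)=102≡24 → y
n(13): 17·(13−2)=187≡5 → f
y(24): 17·(24−2)=374≡10 → k
x(23): 17·(23−2)=357≡19 → t
s(18): 17·(18−2)=272≡12 → m
b(1): 17·(1−2)=-17≡9 → j
l(11): 17·(11−2)=153≡23 → x
n(13): 17·(13−2)=187≡5 → f
t(19): 17·(19−2)=289≡3 → d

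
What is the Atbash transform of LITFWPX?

L(11) → O(14)
I(8) → R(17)
T(19) → G(6)
F(5) → U(20)
W(22) → D(3)
P(15) → K(10)
X(23) → C(2)

ORGUDKC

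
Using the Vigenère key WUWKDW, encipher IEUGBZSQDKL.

EYQQEVOKZUO

Repeat the key across the message: WUWKDWWUWKD
I(8)+W(22): 30≡4 → E
E(4)+U(20): 24 → Y
U(20)+W(22): 42≡16 → Q
G(6)+K(10): 16 → Q
B(1)+D(3): 4 → E
Z(25)+W(22): 47≡21 → V
S(18)+W(22): 40≡14 → O
Q(16)+U(20): 36≡10 → K
D(3)+W(22): 25 → Z
K(10)+K(10): 20 → U
L(11)+D(3): 14 → O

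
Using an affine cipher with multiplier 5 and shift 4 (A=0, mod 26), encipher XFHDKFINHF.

PDNTCDSRND

X(23): 5·23+4=119≡15 → P
F(5): 5·5+4=29≡3 → D
H(7): 5·7+4=39≡13 → N
D(3): 5·3+4=19 → T
K(10): 5·10+4=54≡2 → C
F(5): 5·5+4=29≡3 → D
I(8): 5·8+4=44≡18 → S
N(13): 5·13+4=69≡17 → R
H(7): 5·7+4=39≡13 → N
F(5): 5·5+4=29≡3 → D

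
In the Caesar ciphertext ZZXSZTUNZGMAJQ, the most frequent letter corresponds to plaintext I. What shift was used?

17

The most frequent ciphertext letter is Z (appears 4 times).
Z is position 25; I is position 8.
Shift = 17.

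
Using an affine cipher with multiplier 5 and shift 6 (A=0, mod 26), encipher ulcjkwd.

u(20): 5·20+6=106≡2 → c
l(11): 5·11+6=61≡9 → j
c(2): 5·2+6=16 → q
j(9): 5·9+6=51≡25 → z
k(10): 5·10+6=56≡4 → e
w(22): 5·22+6=116≡12 → m
d(3): 5·3+6=21 → v

cjqzemv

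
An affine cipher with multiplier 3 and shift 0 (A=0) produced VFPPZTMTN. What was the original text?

The inverse of 3 mod 26 is 9, since 3·9=27≡1. Apply D(y)=9·(y−0) mod 26:
V(21): 9·(21−0)=189≡7 → H
F(5): 9·(5−0)=45≡19 → T
P(15): 9·(15−0)=135≡5 → F
P(15): 9·(15−0)=135≡5 → F
Z(25): 9·(25−0)=225≡17 → R
T(19): 9·(19−0)=171≡15 → P
M(12): 9·(12−0)=108≡4 → E
T(19): 9·(19−0)=171≡15 → P
N(13): 9·(13−0)=117≡13 → N

HTFFRPEPN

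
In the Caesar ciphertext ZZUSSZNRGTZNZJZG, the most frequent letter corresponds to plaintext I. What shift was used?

17

The most frequent ciphertext letter is Z (appears 6 times).
Z is position 25; I is position 8.
Shift = 17.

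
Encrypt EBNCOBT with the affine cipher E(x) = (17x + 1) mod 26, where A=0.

RSOJFSM

E(4): 17·4+1=69≡17 → R
B(1): 17·1+1=18 → S
N(13): 17·13+1=222≡14 → O
C(2): 17·2+1=35≡9 → J
O(14): 17·14+1=239≡5 → F
B(1): 17·1+1=18 → S
T(19): 17·19+1=324≡12 → M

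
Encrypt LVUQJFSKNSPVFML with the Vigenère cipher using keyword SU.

Repeat the key across the message: SUSUSUSUSUSUSUS
L(11)+S(18): 29≡3 → D
V(21)+U(20): 41≡15 → P
U(20)+S(18): 38≡12 → M
Q(16)+U(20): 36≡10 → K
J(9)+S(18): 27≡1 → B
F(5)+U(20): 25 → Z
S(18)+S(18): 36≡10 → K
K(10)+U(20): 30≡4 → E
N(13)+S(18): 31≡5 → F
S(18)+U(20): 38≡12 → M
P(15)+S(18): 33≡7 → H
V(21)+U(20): 41≡15 → P
F(5)+S(18): 23 → X
M(12)+U(20): 32≡6 → G
L(11)+S(18): 29≡3 → D

DPMKBZKEFMHPXGD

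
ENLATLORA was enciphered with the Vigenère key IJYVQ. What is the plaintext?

Repeat the key across the ciphertext: IJYVQIJYV
E(4)−I(8): -4≡22 → W
N(13)−J(9): 4 → E
L(11)−Y(24): -13≡13 → N
A(0)−V(21): -21≡5 → F
T(19)−Q(16): 3 → D
L(11)−I(8): 3 → D
O(14)−J(9): 5 → F
R(17)−Y(24): -7≡19 → T
A(0)−V(21): -21≡5 → F

WENFDDFTF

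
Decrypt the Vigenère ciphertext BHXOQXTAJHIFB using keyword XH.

EAAHTQWTMALYE

Repeat the key across the ciphertext: XHXHXHXHXHXHX
B(1)−X(23): -22≡4 → E
H(7)−H(7): 0 → A
X(23)−X(23): 0 → A
O(14)−H(7): 7 → H
Q(16)−X(23): -7≡19 → T
X(23)−H(7): 16 → Q
T(19)−X(23): -4≡22 → W
A(0)−H(7): -7≡19 → T
J(9)−X(23): -14≡12 → M
H(7)−H(7): 0 → A
I(8)−X(23): -15≡11 → L
F(5)−H(7): -2≡24 → Y
B(1)−X(23): -22≡4 → E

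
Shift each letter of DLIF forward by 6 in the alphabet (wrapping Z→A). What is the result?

D(3): 3+6=9 → J
L(11): 11+6=17 → R
I(8): 8+6=14 → O
F(5): 5+6=11 → L

JROL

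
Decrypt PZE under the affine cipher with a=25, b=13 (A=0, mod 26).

The inverse of 25 mod 26 is 25, since 25·25=625≡1. Apply D(y)=25·(y−13) mod 26:
P(15): 25·(15−13)=50≡24 → Y
Z(25): 25·(25−13)=300≡14 → O
E(4): 25·(4−13)=-225≡9 → J

YOJ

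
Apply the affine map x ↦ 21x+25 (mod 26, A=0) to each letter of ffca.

f(5): 21·5+25=130≡0 → a
f(5): 21·5+25=130≡0 → a
c(2): 21·2+25=67≡15 → p
a(0): 21·0+25=25 → z

aapz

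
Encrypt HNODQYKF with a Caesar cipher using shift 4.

H(7): 7+4=11 → L
N(13): 13+4=17 → R
O(14): 14+4=18 → S
D(3): 3+4=7 → H
Q(16): 16+4=20 → U
Y(24): 24+4=28≡2 → C
K(10): 10+4=14 → O
F(5): 5+4=9 → J

LRSHUCOJ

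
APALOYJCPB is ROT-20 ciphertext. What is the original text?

A(0): 0−20=-20≡6 → G
P(15): 15−20=-5≡21 → V
A(0): 0−20=-20≡6 → G
L(11): 11−20=-9≡17 → R
O(14): 14−20=-6≡20 → U
Y(24): 24−20=4 → E
J(9): 9−20=-11≡15 → P
C(2): 2−20=-18≡8 → I
P(15): 15−20=-5≡21 → V
B(1): 1−20=-19≡7 → H

GVGRUEPIVH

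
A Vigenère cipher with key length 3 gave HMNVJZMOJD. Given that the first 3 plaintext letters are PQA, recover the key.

SWN

Subtract each crib letter from the matching ciphertext letter (mod 26):
H(7)−P(15)=-8≡18 → S
M(12)−Q(16)=-4≡22 → W
N(13)−A(0)=13 → N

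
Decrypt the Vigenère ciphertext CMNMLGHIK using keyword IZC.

UNLEMEZJI

Repeat the key across the ciphertext: IZCIZCIZC
C(2)−I(8): -6≡20 → U
M(12)−Z(25): -13≡13 → N
N(13)−C(2): 11 → L
M(12)−I(8): 4 → E
L(11)−Z(25): -14≡12 → M
G(6)−C(2): 4 → E
H(7)−I(8): -1≡25 → Z
I(8)−Z(25): -17≡9 → J
K(10)−C(2): 8 → I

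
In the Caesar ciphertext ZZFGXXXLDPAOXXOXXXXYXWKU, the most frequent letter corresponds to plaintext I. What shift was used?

The most frequent ciphertext letter is X (appears 10 times).
X is position 23; I is position 8.
Shift = 15.

15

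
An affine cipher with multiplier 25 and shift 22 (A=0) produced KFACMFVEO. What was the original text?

MRWUKRBSI

The inverse of 25 mod 26 is 25, since 25·25=625≡1. Apply D(y)=25·(y−22) mod 26:
K(10): 25·(10−22)=-300≡12 → M
F(5): 25·(5−22)=-425≡17 → R
A(0): 25·(0−22)=-550≡22 → W
C(2): 25·(2−22)=-500≡20 → U
M(12): 25·(12−22)=-250≡10 → K
F(5): 25·(5−22)=-425≡17 → R
V(21): 25·(21−22)=-25≡1 → B
E(4): 25·(4−22)=-450≡18 → S
O(14): 25·(14−22)=-200≡8 → I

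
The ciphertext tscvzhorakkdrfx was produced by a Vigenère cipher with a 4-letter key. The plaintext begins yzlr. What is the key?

vtre

Subtract each crib letter from the matching ciphertext letter (mod 26):
t(19)−y(24)=-5≡21 → v
s(18)−z(25)=-7≡19 → t
c(2)−l(11)=-9≡17 → r
v(21)−r(17)=4 → e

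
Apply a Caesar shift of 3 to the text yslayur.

y(24): 24+3=27≡1 → b
s(18): 18+3=21 → v
l(11): 11+3=14 → o
a(0): 0+3=3 → d
y(24): 24+3=27≡1 → b
u(20): 20+3=23 → x
r(17): 17+3=20 → u

bvodbxu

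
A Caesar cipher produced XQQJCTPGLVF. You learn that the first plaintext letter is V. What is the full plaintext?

VOOHARNEJTD

From the crib: X(23)−V(21)=2, so the shift is 2.
Subtract 2 from each ciphertext letter:
X(23): 23−2=21 → V
Q(16): 16−2=14 → O
Q(16): 16−2=14 → O
J(9): 9−2=7 → H
C(2): 2−2=0 → A
T(19): 19−2=17 → R
P(15): 15−2=13 → N
G(6): 6−2=4 → E
L(11): 11−2=9 → J
V(21): 21−2=19 → T
F(5): 5−2=3 → D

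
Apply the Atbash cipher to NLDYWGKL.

MOWBDTPO

N(13) → M(12)
L(11) → O(14)
D(3) → W(22)
Y(24) → B(1)
W(22) → D(3)
G(6) → T(19)
K(10) → P(15)
L(11) → O(14)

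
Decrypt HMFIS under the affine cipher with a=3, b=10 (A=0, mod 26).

ZSHIU

The inverse of 3 mod 26 is 9, since 3·9=27≡1. Apply D(y)=9·(y−10) mod 26:
H(7): 9·(7−10)=-27≡25 → Z
M(12): 9·(12−10)=18 → S
F(5): 9·(5−10)=-45≡7 → H
I(8): 9·(8−10)=-18≡8 → I
S(18): 9·(18−10)=72≡20 → U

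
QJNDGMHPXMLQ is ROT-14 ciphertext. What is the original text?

Q(16): 16−14=2 → C
J(9): 9−14=-5≡21 → V
N(13): 13−14=-1≡25 → Z
D(3): 3−14=-11≡15 → P
G(6): 6−14=-8≡18 → S
M(12): 12−14=-2≡24 → Y
H(7): 7−14=-7≡19 → T
P(15): 15−14=1 → B
X(23): 23−14=9 → J
M(12): 12−14=-2≡24 → Y
L(11): 11−14=-3≡23 → X
Q(16): 16−14=2 → C

CVZPSYTBJYXC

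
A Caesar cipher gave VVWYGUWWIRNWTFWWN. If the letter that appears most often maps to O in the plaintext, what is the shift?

The most frequent ciphertext letter is W (appears 6 times).
W is position 22; O is position 14.
Shift = 8.

8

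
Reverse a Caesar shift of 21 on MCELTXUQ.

M(12): 12−21=-9≡17 → R
C(2): 2−21=-19≡7 → H
E(4): 4−21=-17≡9 → J
L(11): 11−21=-10≡16 → Q
T(19): 19−21=-2≡24 → Y
X(23): 23−21=2 → C
U(20): 20−21=-1≡25 → Z
Q(16): 16−21=-5≡21 → V

RHJQYCZV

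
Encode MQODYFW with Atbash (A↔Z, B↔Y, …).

M(12) → N(13)
Q(16) → J(9)
O(14) → L(11)
D(3) → W(22)
Y(24) → B(1)
F(5) → U(20)
W(22) → D(3)

NJLWBUD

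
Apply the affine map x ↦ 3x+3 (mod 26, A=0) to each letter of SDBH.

FMGY

S(18): 3·18+3=57≡5 → F
D(3): 3·3+3=12 → M
B(1): 3·1+3=6 → G
H(7): 3·7+3=24 → Y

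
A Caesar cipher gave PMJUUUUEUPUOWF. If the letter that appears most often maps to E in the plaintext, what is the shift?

16

The most frequent ciphertext letter is U (appears 6 times).
U is position 20; E is position 4.
Shift = 16.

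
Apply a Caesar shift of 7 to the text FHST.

F(5): 5+7=12 → M
H(7): 7+7=14 → O
S(18): 18+7=25 → Z
T(19): 19+7=26≡0 → A

MOZA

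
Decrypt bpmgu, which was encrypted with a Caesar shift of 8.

theym

b(1): 1−8=-7≡19 → t
p(15): 15−8=7 → h
m(12): 12−8=4 → e
g(6): 6−8=-2≡24 → y
u(20): 20−8=12 → m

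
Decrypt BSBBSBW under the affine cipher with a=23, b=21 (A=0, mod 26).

The inverse of 23 mod 26 is 17, since 23·17=391≡1. Apply D(y)=17·(y−21) mod 26:
B(1): 17·(1−21)=-340≡24 → Y
S(18): 17·(18−21)=-51≡1 → B
B(1): 17·(1−21)=-340≡24 → Y
B(1): 17·(1−21)=-340≡24 → Y
S(18): 17·(18−21)=-51≡1 → B
B(1): 17·(1−21)=-340≡24 → Y
W(22): 17·(22−21)=17 → R

YBYYBYR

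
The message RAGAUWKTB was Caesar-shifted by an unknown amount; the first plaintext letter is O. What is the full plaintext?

OXDXRTHQY

From the crib: R(17)−O(14)=3, so the shift is 3.
Subtract 3 from each ciphertext letter:
R(17): 17−3=14 → O
A(0): 0−3=-3≡23 → X
G(6): 6−3=3 → D
A(0): 0−3=-3≡23 → X
U(20): 20−3=17 → R
W(22): 22−3=19 → T
K(10): 10−3=7 → H
T(19): 19−3=16 → Q
B(1): 1−3=-2≡24 → Y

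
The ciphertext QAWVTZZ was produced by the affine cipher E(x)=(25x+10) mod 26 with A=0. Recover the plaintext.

UKOPRLL

The inverse of 25 mod 26 is 25, since 25·25=625≡1. Apply D(y)=25·(y−10) mod 26:
Q(16): 25·(16−10)=150≡20 → U
A(0): 25·(0−10)=-250≡10 → K
W(22): 25·(22−10)=300≡14 → O
V(21): 25·(21−10)=275≡15 → P
T(19): 25·(19−10)=225≡17 → R
Z(25): 25·(25−10)=375≡11 → L
Z(25): 25·(25−10)=375≡11 → L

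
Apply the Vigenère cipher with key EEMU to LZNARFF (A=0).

PDZUVJR

Repeat the key across the message: EEMUEEM
L(11)+E(4): 15 → P
Z(25)+E(4): 29≡3 → D
N(13)+M(12): 25 → Z
A(0)+U(20): 20 → U
R(17)+E(4): 21 → V
F(5)+E(4): 9 → J
F(5)+M(12): 17 → R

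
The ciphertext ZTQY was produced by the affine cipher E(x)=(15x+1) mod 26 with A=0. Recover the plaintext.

The inverse of 15 mod 26 is 7, since 15·7=105≡1. Apply D(y)=7·(y−1) mod 26:
Z(25): 7·(25−1)=168≡12 → M
T(19): 7·(19−1)=126≡22 → W
Q(16): 7·(16−1)=105≡1 → B
Y(24): 7·(24−1)=161≡5 → F

MWBF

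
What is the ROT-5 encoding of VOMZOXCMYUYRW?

ATRETCHRDZDWB

V(21): 21+5=26≡0 → A
O(14): 14+5=19 → T
M(12): 12+5=17 → R
Z(25): 25+5=30≡4 → E
O(14): 14+5=19 → T
X(23): 23+5=28≡2 → C
C(2): 2+5=7 → H
M(12): 12+5=17 → R
Y(24): 24+5=29≡3 → D
U(20): 20+5=25 → Z
Y(24): 24+5=29≡3 → D
R(17): 17+5=22 → W
W(22): 22+5=27≡1 → B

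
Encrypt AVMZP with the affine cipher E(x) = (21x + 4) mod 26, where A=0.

A(0): 21·0+4=4 → E
V(21): 21·21+4=445≡3 → D
M(12): 21·12+4=256≡22 → W
Z(25): 21·25+4=529≡9 → J
P(15): 21·15+4=319≡7 → H

EDWJH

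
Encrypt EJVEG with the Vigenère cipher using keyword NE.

Repeat the key across the message: NENEN
E(4)+N(13): 17 → R
J(9)+E(4): 13 → N
V(21)+N(13): 34≡8 → I
E(4)+E(4): 8 → I
G(6)+N(13): 19 → T

RNIIT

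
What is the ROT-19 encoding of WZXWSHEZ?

W(22): 22+19=41≡15 → P
Z(25): 25+19=44≡18 → S
X(23): 23+19=42≡16 → Q
W(22): 22+19=41≡15 → P
S(18): 18+19=37≡11 → L
H(7): 7+19=26≡0 → A
E(4): 4+19=23 → X
Z(25): 25+19=44≡18 → S

PSQPLAXS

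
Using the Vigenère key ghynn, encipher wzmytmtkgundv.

cgklgsaithtkt

Repeat the key across the message: ghynnghynnghy
w(22)+g(6): 28≡2 → c
z(25)+h(7): 32≡6 → g
m(12)+y(24): 36≡10 → k
y(24)+n(13): 37≡11 → l
t(19)+n(13): 32≡6 → g
m(12)+g(6): 18 → s
t(19)+h(7): 26≡0 → a
k(10)+y(24): 34≡8 → i
g(6)+n(13): 19 → t
u(20)+n(13): 33≡7 → h
n(13)+g(6): 19 → t
d(3)+h(7): 10 → k
v(21)+y(24): 45≡19 → t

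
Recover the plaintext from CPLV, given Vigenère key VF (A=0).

Repeat the key across the ciphertext: VFVF
C(2)−V(21): -19≡7 → H
P(15)−F(5): 10 → K
L(11)−V(21): -10≡16 → Q
V(21)−F(5): 16 → Q

HKQQ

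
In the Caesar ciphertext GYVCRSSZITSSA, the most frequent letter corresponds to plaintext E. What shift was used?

The most frequent ciphertext letter is S (appears 4 times).
S is position 18; E is position 4.
Shift = 14.

14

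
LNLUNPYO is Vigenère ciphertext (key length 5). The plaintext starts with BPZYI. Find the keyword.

Subtract each crib letter from the matching ciphertext letter (mod 26):
L(11)−B(1)=10 → K
N(13)−P(15)=-2≡24 → Y
L(11)−Z(25)=-14≡12 → M
U(20)−Y(24)=-4≡22 → W
N(13)−I(8)=5 → F

KYMWF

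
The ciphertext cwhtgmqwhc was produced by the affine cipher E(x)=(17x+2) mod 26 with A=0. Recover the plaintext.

aslbowksla

The inverse of 17 mod 26 is 23, since 17·23=391≡1. Apply D(y)=23·(y−2) mod 26:
c(2): 23·(2−2)=0 → a
w(22): 23·(22−2)=460≡18 → s
h(7): 23·(7−2)=115≡11 → l
t(19): 23·(19−2)=391≡1 → b
g(6): 23·(6−2)=92≡14 → o
m(12): 23·(12−2)=230≡22 → w
q(16): 23·(16−2)=322≡10 → k
w(22): 23·(22−2)=460≡18 → s
h(7): 23·(7−2)=115≡11 → l
c(2): 23·(2−2)=0 → a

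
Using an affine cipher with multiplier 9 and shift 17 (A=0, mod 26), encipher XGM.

QTV

X(23): 9·23+17=224≡16 → Q
G(6): 9·6+17=71≡19 → T
M(12): 9·12+17=125≡21 → V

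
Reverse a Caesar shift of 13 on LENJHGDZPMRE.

YRAWUTQMCZER

L(11): 11−13=-2≡24 → Y
E(4): 4−13=-9≡17 → R
N(13): 13−13=0 → A
J(9): 9−13=-4≡22 → W
H(7): 7−13=-6≡20 → U
G(6): 6−13=-7≡19 → T
D(3): 3−13=-10≡16 → Q
Z(25): 25−13=12 → M
P(15): 15−13=2 → C
M(12): 12−13=-1≡25 → Z
R(17): 17−13=4 → E
E(4): 4−13=-9≡17 → R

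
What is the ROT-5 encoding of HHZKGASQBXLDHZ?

H(7): 7+5=12 → M
H(7): 7+5=12 → M
Z(25): 25+5=30≡4 → E
K(10): 10+5=15 → P
G(6): 6+5=11 → L
A(0): 0+5=5 → F
S(18): 18+5=23 → X
Q(16): 16+5=21 → V
B(1): 1+5=6 → G
X(23): 23+5=28≡2 → C
L(11): 11+5=16 → Q
D(3): 3+5=8 → I
H(7): 7+5=12 → M
Z(25): 25+5=30≡4 → E

MMEPLFXVGCQIME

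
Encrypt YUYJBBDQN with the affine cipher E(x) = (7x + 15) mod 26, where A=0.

Y(24): 7·24+15=183≡1 → B
U(20): 7·20+15=155≡25 → Z
Y(24): 7·24+15=183≡1 → B
J(9): 7·9+15=78≡0 → A
B(1): 7·1+15=22 → W
B(1): 7·1+15=22 → W
D(3): 7·3+15=36≡10 → K
Q(16): 7·16+15=127≡23 → X
N(13): 7·13+15=106≡2 → C

BZBAWWKXC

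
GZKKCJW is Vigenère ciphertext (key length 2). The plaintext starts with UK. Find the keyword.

Subtract each crib letter from the matching ciphertext letter (mod 26):
G(6)−U(20)=-14≡12 → M
Z(25)−K(10)=15 → P

MP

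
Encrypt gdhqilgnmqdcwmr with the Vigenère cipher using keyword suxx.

Repeat the key across the message: suxxsuxxsuxxsux
g(6)+s(18): 24 → y
d(3)+u(20): 23 → x
h(7)+x(23): 30≡4 → e
q(16)+x(23): 39≡13 → n
i(8)+s(18): 26≡0 → a
l(11)+u(20): 31≡5 → f
g(6)+x(23): 29≡3 → d
n(13)+x(23): 36≡10 → k
m(12)+s(18): 30≡4 → e
q(16)+u(20): 36≡10 → k
d(3)+x(23): 26≡0 → a
c(2)+x(23): 25 → z
w(22)+s(18): 40≡14 → o
m(12)+u(20): 32≡6 → g
r(17)+x(23): 40≡14 → o

yxenafdkekazogo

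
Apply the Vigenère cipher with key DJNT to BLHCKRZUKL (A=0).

EUUVNAMNNU

Repeat the key across the message: DJNTDJNTDJ
B(1)+D(3): 4 → E
L(11)+J(9): 20 → U
H(7)+N(13): 20 → U
C(2)+T(19): 21 → V
K(10)+D(3): 13 → N
R(17)+J(9): 26≡0 → A
Z(25)+N(13): 38≡12 → M
U(20)+T(19): 39≡13 → N
K(10)+D(3): 13 → N
L(11)+J(9): 20 → U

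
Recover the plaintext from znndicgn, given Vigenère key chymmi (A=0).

xgprwueg

Repeat the key across the ciphertext: chymmich
z(25)−c(2): 23 → x
n(13)−h(7): 6 → g
n(13)−y(24): -11≡15 → p
d(3)−m(12): -9≡17 → r
i(8)−m(12): -4≡22 → w
c(2)−i(8): -6≡20 → u
g(6)−c(2): 4 → e
n(13)−h(7): 6 → g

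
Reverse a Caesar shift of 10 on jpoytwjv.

j(9): 9−10=-1≡25 → z
p(15): 15−10=5 → f
o(14): 14−10=4 → e
y(24): 24−10=14 → o
t(19): 19−10=9 → j
w(22): 22−10=12 → m
j(9): 9−10=-1≡25 → z
v(21): 21−10=11 → l

zfeojmzl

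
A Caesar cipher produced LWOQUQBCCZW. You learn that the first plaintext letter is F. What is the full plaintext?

From the crib: L(11)−F(5)=6, so the shift is 6.
Subtract 6 from each ciphertext letter:
L(11): 11−6=5 → F
W(22): 22−6=16 → Q
O(14): 14−6=8 → I
Q(16): 16−6=10 → K
U(20): 20−6=14 → O
Q(16): 16−6=10 → K
B(1): 1−6=-5≡21 → V
C(2): 2−6=-4≡22 → W
C(2): 2−6=-4≡22 → W
Z(25): 25−6=19 → T
W(22): 22−6=16 → Q

FQIKOKVWWTQ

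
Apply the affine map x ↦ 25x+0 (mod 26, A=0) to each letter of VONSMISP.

FMNIOSIL

V(21): 25·21+0=525≡5 → F
O(14): 25·14+0=350≡12 → M
N(13): 25·13+0=325≡13 → N
S(18): 25·18+0=450≡8 → I
M(12): 25·12+0=300≡14 → O
I(8): 25·8+0=200≡18 → S
S(18): 25·18+0=450≡8 → I
P(15): 25·15+0=375≡11 → L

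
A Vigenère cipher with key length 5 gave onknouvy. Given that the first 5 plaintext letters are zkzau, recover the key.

Subtract each crib letter from the matching ciphertext letter (mod 26):
o(14)−z(25)=-11≡15 → p
n(13)−k(10)=3 → d
k(10)−z(25)=-15≡11 → l
n(13)−a(0)=13 → n
o(14)−u(20)=-6≡20 → u

pdlnu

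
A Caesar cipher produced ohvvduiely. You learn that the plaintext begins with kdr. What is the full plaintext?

From the crib: o(14)−k(10)=4, so the shift is 4.
Subtract 4 from each ciphertext letter:
o(14): 14−4=10 → k
h(7): 7−4=3 → d
v(21): 21−4=17 → r
v(21): 21−4=17 → r
d(3): 3−4=-1≡25 → z
u(20): 20−4=16 → q
i(8): 8−4=4 → e
e(4): 4−4=0 → a
l(11): 11−4=7 → h
y(24): 24−4=20 → u

kdrrzqeahu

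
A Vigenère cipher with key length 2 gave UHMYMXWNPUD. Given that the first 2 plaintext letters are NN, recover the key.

Subtract each crib letter from the matching ciphertext letter (mod 26):
U(20)−N(13)=7 → H
H(7)−N(13)=-6≡20 → U

HU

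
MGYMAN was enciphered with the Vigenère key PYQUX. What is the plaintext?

Repeat the key across the ciphertext: PYQUXP
M(12)−P(15): -3≡23 → X
G(6)−Y(24): -18≡8 → I
Y(24)−Q(16): 8 → I
M(12)−U(20): -8≡18 → S
A(0)−X(23): -23≡3 → D
N(13)−P(15): -2≡24 → Y

XIISDY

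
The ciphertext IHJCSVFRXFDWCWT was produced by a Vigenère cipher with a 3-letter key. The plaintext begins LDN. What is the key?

XEW

Subtract each crib letter from the matching ciphertext letter (mod 26):
I(8)−L(11)=-3≡23 → X
H(7)−D(3)=4 → E
J(9)−N(13)=-4≡22 → W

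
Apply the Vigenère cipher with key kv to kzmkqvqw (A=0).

Repeat the key across the message: kvkvkvkv
k(10)+k(10): 20 → u
z(25)+v(21): 46≡20 → u
m(12)+k(10): 22 → w
k(10)+v(21): 31≡5 → f
q(16)+k(10): 26≡0 → a
v(21)+v(21): 42≡16 → q
q(16)+k(10): 26≡0 → a
w(22)+v(21): 43≡17 → r

uuwfaqar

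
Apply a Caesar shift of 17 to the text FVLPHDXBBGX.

WMCGYUOSSXO

F(5): 5+17=22 → W
V(21): 21+17=38≡12 → M
L(11): 11+17=28≡2 → C
P(15): 15+17=32≡6 → G
H(7): 7+17=24 → Y
D(3): 3+17=20 → U
X(23): 23+17=40≡14 → O
B(1): 1+17=18 → S
B(1): 1+17=18 → S
G(6): 6+17=23 → X
X(23): 23+17=40≡14 → O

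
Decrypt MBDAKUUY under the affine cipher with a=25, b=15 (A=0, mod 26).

DOMPFVVR

The inverse of 25 mod 26 is 25, since 25·25=625≡1. Apply D(y)=25·(y−15) mod 26:
M(12): 25·(12−15)=-75≡3 → D
B(1): 25·(1−15)=-350≡14 → O
D(3): 25·(3−15)=-300≡12 → M
A(0): 25·(0−15)=-375≡15 → P
K(10): 25·(10−15)=-125≡5 → F
U(20): 25·(20−15)=125≡21 → V
U(20): 25·(20−15)=125≡21 → V
Y(24): 25·(24−15)=225≡17 → R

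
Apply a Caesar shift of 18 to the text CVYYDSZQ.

C(2): 2+18=20 → U
V(21): 21+18=39≡13 → N
Y(24): 24+18=42≡16 → Q
Y(24): 24+18=42≡16 → Q
D(3): 3+18=21 → V
S(18): 18+18=36≡10 → K
Z(25): 25+18=43≡17 → R
Q(16): 16+18=34≡8 → I

UNQQVKRI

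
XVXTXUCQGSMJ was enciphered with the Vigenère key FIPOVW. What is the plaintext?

Repeat the key across the ciphertext: FIPOVWFIPOVW
X(23)−F(5): 18 → S
V(21)−I(8): 13 → N
X(23)−P(15): 8 → I
T(19)−O(14): 5 → F
X(23)−V(21): 2 → C
U(20)−W(22): -2≡24 → Y
C(2)−F(5): -3≡23 → X
Q(16)−I(8): 8 → I
G(6)−P(15): -9≡17 → R
S(18)−O(14): 4 → E
M(12)−V(21): -9≡17 → R
J(9)−W(22): -13≡13 → N

SNIFCYXIRERN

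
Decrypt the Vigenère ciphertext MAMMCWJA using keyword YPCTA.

OLKTCYUY

Repeat the key across the ciphertext: YPCTAYPC
M(12)−Y(24): -12≡14 → O
A(0)−P(15): -15≡11 → L
M(12)−C(2): 10 → K
M(12)−T(19): -7≡19 → T
C(2)−A(0): 2 → C
W(22)−Y(24): -2≡24 → Y
J(9)−P(15): -6≡20 → U
A(0)−C(2): -2≡24 → Y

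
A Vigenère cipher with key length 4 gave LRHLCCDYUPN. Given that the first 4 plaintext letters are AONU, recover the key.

Subtract each crib letter from the matching ciphertext letter (mod 26):
L(11)−A(0)=11 → L
R(17)−O(14)=3 → D
H(7)−N(13)=-6≡20 → U
L(11)−U(20)=-9≡17 → R

LDUR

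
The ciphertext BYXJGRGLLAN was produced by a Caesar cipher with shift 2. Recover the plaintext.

B(1): 1−2=-1≡25 → Z
Y(24): 24−2=22 → W
X(23): 23−2=21 → V
J(9): 9−2=7 → H
G(6): 6−2=4 → E
R(17): 17−2=15 → P
G(6): 6−2=4 → E
L(11): 11−2=9 → J
L(11): 11−2=9 → J
A(0): 0−2=-2≡24 → Y
N(13): 13−2=11 → L

ZWVHEPEJJYL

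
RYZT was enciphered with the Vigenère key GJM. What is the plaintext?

Repeat the key across the ciphertext: GJMG
R(17)−G(6): 11 → L
Y(24)−J(9): 15 → P
Z(25)−M(12): 13 → N
T(19)−G(6): 13 → N

LPNN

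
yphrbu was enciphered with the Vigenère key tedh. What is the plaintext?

Repeat the key across the ciphertext: tedhte
y(24)−t(19): 5 → f
p(15)−e(4): 11 → l
h(7)−d(3): 4 → e
r(17)−h(7): 10 → k
b(1)−t(19): -18≡8 → i
u(20)−e(4): 16 → q

flekiq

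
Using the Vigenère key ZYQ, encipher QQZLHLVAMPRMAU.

Repeat the key across the message: ZYQZYQZYQZYQZY
Q(16)+Z(25): 41≡15 → P
Q(16)+Y(24): 40≡14 → O
Z(25)+Q(16): 41≡15 → P
L(11)+Z(25): 36≡10 → K
H(7)+Y(24): 31≡5 → F
L(11)+Q(16): 27≡1 → B
V(21)+Z(25): 46≡20 → U
A(0)+Y(24): 24 → Y
M(12)+Q(16): 28≡2 → C
P(15)+Z(25): 40≡14 → O
R(17)+Y(24): 41≡15 → P
M(12)+Q(16): 28≡2 → C
A(0)+Z(25): 25 → Z
U(20)+Y(24): 44≡18 → S

POPKFBUYCOPCZS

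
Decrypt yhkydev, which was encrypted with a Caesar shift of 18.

gpsglmd

y(24): 24−18=6 → g
h(7): 7−18=-11≡15 → p
k(10): 10−18=-8≡18 → s
y(24): 24−18=6 → g
d(3): 3−18=-15≡11 → l
e(4): 4−18=-14≡12 → m
v(21): 21−18=3 → d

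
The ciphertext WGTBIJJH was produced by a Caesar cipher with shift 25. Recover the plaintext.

W(22): 22−25=-3≡23 → X
G(6): 6−25=-19≡7 → H
T(19): 19−25=-6≡20 → U
B(1): 1−25=-24≡2 → C
I(8): 8−25=-17≡9 → J
J(9): 9−25=-16≡10 → K
J(9): 9−25=-16≡10 → K
H(7): 7−25=-18≡8 → I

XHUCJKKI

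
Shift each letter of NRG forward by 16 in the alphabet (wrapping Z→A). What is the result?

N(13): 13+16=29≡3 → D
R(17): 17+16=33≡7 → H
G(6): 6+16=22 → W

DHW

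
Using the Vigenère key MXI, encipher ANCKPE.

Repeat the key across the message: MXIMXI
A(0)+M(12): 12 → M
N(13)+X(23): 36≡10 → K
C(2)+I(8): 10 → K
K(10)+M(12): 22 → W
P(15)+X(23): 38≡12 → M
E(4)+I(8): 12 → M

MKKWMM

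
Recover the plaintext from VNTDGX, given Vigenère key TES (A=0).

Repeat the key across the ciphertext: TESTES
V(21)−T(19): 2 → C
N(13)−E(4): 9 → J
T(19)−S(18): 1 → B
D(3)−T(19): -16≡10 → K
G(6)−E(4): 2 → C
X(23)−S(18): 5 → F

CJBKCF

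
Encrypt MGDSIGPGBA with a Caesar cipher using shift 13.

M(12): 12+13=25 → Z
G(6): 6+13=19 → T
D(3): 3+13=16 → Q
S(18): 18+13=31≡5 → F
I(8): 8+13=21 → V
G(6): 6+13=19 → T
P(15): 15+13=28≡2 → C
G(6): 6+13=19 → T
B(1): 1+13=14 → O
A(0): 0+13=13 → N

ZTQFVTCTON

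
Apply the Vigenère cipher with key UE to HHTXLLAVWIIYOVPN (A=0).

BLNBFPUZQMCCIZJR

Repeat the key across the message: UEUEUEUEUEUEUEUE
H(7)+U(20): 27≡1 → B
H(7)+E(4): 11 → L
T(19)+U(20): 39≡13 → N
X(23)+E(4): 27≡1 → B
L(11)+U(20): 31≡5 → F
L(11)+E(4): 15 → P
A(0)+U(20): 20 → U
V(21)+E(4): 25 → Z
W(22)+U(20): 42≡16 → Q
I(8)+E(4): 12 → M
I(8)+U(20): 28≡2 → C
Y(24)+E(4): 28≡2 → C
O(14)+U(20): 34≡8 → I
V(21)+E(4): 25 → Z
P(15)+U(20): 35≡9 → J
N(13)+E(4): 17 → R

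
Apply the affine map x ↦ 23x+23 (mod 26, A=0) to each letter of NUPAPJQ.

KPEXEWB

N(13): 23·13+23=322≡10 → K
U(20): 23·20+23=483≡15 → P
P(15): 23·15+23=368≡4 → E
A(0): 23·0+23=23 → X
P(15): 23·15+23=368≡4 → E
J(9): 23·9+23=230≡22 → W
Q(16): 23·16+23=391≡1 → B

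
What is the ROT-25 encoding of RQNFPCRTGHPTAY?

QPMEOBQSFGOSZX

R(17): 17+25=42≡16 → Q
Q(16): 16+25=41≡15 → P
N(13): 13+25=38≡12 → M
F(5): 5+25=30≡4 → E
P(15): 15+25=40≡14 → O
C(2): 2+25=27≡1 → B
R(17): 17+25=42≡16 → Q
T(19): 19+25=44≡18 → S
G(6): 6+25=31≡5 → F
H(7): 7+25=32≡6 → G
P(15): 15+25=40≡14 → O
T(19): 19+25=44≡18 → S
A(0): 0+25=25 → Z
Y(24): 24+25=49≡23 → X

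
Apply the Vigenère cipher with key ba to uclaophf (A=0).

Repeat the key across the message: babababa
u(20)+b(1): 21 → v
c(2)+a(0): 2 → c
l(11)+b(1): 12 → m
a(0)+a(0): 0 → a
o(14)+b(1): 15 → p
p(15)+a(0): 15 → p
h(7)+b(1): 8 → i
f(5)+a(0): 5 → f

vcmappif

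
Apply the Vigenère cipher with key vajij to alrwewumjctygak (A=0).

vlaenruvrloypit

Repeat the key across the message: vajijvajijvajij
a(0)+v(21): 21 → v
l(11)+a(0): 11 → l
r(17)+j(9): 26≡0 → a
w(22)+i(8): 30≡4 → e
e(4)+j(9): 13 → n
w(22)+v(21): 43≡17 → r
u(20)+a(0): 20 → u
m(12)+j(9): 21 → v
j(9)+i(8): 17 → r
c(2)+j(9): 11 → l
t(19)+v(21): 40≡14 → o
y(24)+a(0): 24 → y
g(6)+j(9): 15 → p
a(0)+i(8): 8 → i
k(10)+j(9): 19 → t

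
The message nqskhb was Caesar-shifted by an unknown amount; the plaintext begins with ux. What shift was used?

19

From the crib: n(13)−u(20)=-7≡19, so the shift is 19.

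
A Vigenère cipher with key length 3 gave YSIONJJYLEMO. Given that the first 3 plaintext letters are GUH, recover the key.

Subtract each crib letter from the matching ciphertext letter (mod 26):
Y(24)−G(6)=18 → S
S(18)−U(20)=-2≡24 → Y
I(8)−H(7)=1 → B

SYB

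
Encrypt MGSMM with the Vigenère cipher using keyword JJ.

VPBVV

Repeat the key across the message: JJJJJ
M(12)+J(9): 21 → V
G(6)+J(9): 15 → P
S(18)+J(9): 27≡1 → B
M(12)+J(9): 21 → V
M(12)+J(9): 21 → V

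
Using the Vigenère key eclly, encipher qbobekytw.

udzmcoaeh

Repeat the key across the message: ecllyecll
q(16)+e(4): 20 → u
b(1)+c(2): 3 → d
o(14)+l(11): 25 → z
b(1)+l(11): 12 → m
e(4)+y(24): 28≡2 → c
k(10)+e(4): 14 → o
y(24)+c(2): 26≡0 → a
t(19)+l(11): 30≡4 → e
w(22)+l(11): 33≡7 → h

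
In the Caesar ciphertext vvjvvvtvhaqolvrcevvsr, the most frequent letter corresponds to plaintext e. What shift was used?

The most frequent ciphertext letter is v (appears 9 times).
v is position 21; e is position 4.
Shift = 17.

17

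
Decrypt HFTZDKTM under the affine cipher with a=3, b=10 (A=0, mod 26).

ZHDFPADS

The inverse of 3 mod 26 is 9, since 3·9=27≡1. Apply D(y)=9·(y−10) mod 26:
H(7): 9·(7−10)=-27≡25 → Z
F(5): 9·(5−10)=-45≡7 → H
T(19): 9·(19−10)=81≡3 → D
Z(25): 9·(25−10)=135≡5 → F
D(3): 9·(3−10)=-63≡15 → P
K(10): 9·(10−10)=0 → A
T(19): 9·(19−10)=81≡3 → D
M(12): 9·(12−10)=18 → S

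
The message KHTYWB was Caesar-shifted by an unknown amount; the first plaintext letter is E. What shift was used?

From the crib: K(10)−E(4)=6, so the shift is 6.

6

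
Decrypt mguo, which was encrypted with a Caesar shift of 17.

m(12): 12−17=-5≡21 → v
g(6): 6−17=-11≡15 → p
u(20): 20−17=3 → d
o(14): 14−17=-3≡23 → x

vpdx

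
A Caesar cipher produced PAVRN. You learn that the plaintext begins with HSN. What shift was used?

From the crib: P(15)−H(7)=8, so the shift is 8.

8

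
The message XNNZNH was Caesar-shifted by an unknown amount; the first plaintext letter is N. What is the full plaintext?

NDDPDX

From the crib: X(23)−N(13)=10, so the shift is 10.
Subtract 10 from each ciphertext letter:
X(23): 23−10=13 → N
N(13): 13−10=3 → D
N(13): 13−10=3 → D
Z(25): 25−10=15 → P
N(13): 13−10=3 → D
H(7): 7−10=-3≡23 → X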